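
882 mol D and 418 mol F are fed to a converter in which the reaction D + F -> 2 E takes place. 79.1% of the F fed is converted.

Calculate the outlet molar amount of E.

F reacted = 0.791 × 418 = 330.6 mol; ν_F = −1, so ξ = 330.6/1 = 330.6 mol.
Outlet amounts (n = n₀ + ν ξ):
  D: 882 − 1(330.6) = 551.4
  F: 418 − 1(330.6) = 87.36
  E: 0 + 2(330.6) = 661.3

661 mol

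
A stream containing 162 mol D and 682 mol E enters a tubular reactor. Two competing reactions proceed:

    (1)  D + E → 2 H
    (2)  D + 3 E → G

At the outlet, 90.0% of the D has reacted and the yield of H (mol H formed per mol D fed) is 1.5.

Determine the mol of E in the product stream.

488 mol

Yield of H: 2ξ₁ / 162 = 1.5 → ξ₁ = 121.5 mol.
Conversion of D: 1ξ₁ + 1ξ₂ = 0.9 × 162 = 145.8 → ξ₂ = 24.3 mol.
Outlet amounts (n = n₀ + Σ ν·ξ):
  D: 162 − 1(121.5) − 1(24.3) = 16.2
  E: 682 − 1(121.5) − 3(24.3) = 487.6
  H: 0 + 2(121.5) = 243
  G: 0 + 1(24.3) = 24.3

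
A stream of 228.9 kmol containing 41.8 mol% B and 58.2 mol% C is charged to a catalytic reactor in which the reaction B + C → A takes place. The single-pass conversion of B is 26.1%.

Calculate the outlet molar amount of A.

B reacted = 0.261 × 95.68 = 24.97 kmol; ν_B = −1, so ξ = 24.97/1 = 24.97 kmol.
Outlet amounts (n = n₀ + ν ξ):
  B: 95.68 − 1(24.97) = 70.71
  C: 133.2 − 1(24.97) = 108.2
  A: 0 + 1(24.97) = 24.97

25 kmol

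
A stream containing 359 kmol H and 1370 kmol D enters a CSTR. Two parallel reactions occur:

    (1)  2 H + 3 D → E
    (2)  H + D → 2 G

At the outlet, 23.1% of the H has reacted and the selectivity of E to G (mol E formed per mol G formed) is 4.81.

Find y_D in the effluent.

0.794

Conversion of H: H consumed = 0.231 × 359 = 82.93 kmol = 2ξ₁ + 1ξ₂.
Selectivity: 1ξ₁ / (2ξ₂) = 4.81 → ξ₁ = 9.62 ξ₂.
Substitute: (2·9.62 + 1) ξ₂ = 82.93 → ξ₂ = 4.097 kmol, ξ₁ = 39.42 kmol.
Outlet amounts (n = n₀ + Σ ν·ξ):
  H: 359 − 2(39.42) − 1(4.097) = 276.1
  D: 1370 − 3(39.42) − 1(4.097) = 1248
  E: 0 + 1(39.42) = 39.42
  G: 0 + 2(4.097) = 8.195
Total out = 1571 kmol; y_D = 1248 / 1571 = 0.794.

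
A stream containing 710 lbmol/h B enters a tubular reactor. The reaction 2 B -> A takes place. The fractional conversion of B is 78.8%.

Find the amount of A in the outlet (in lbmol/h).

280 lbmol/h

B reacted = 0.788 × 710 = 559.5 lbmol/h; ν_B = −2, so ξ = 559.5/2 = 279.7 lbmol/h.
Outlet amounts (n = n₀ + ν ξ):
  B: 710 − 2(279.7) = 150.5
  A: 0 + 1(279.7) = 279.7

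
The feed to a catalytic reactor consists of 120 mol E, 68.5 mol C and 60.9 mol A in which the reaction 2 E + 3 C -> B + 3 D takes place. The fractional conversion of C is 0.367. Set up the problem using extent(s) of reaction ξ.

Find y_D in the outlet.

C reacted = 0.367 × 68.5 = 25.14 mol; ν_C = −3, so ξ = 25.14/3 = 8.38 mol.
Outlet amounts (n = n₀ + ν ξ):
  E: 120 − 2(8.38) = 103.2
  C: 68.5 − 3(8.38) = 43.36
  B: 0 + 1(8.38) = 8.38
  D: 0 + 3(8.38) = 25.14
  A: 60.9 (inert)
Total out = 241 mol; y_D = 25.14 / 241 = 0.1043.

0.104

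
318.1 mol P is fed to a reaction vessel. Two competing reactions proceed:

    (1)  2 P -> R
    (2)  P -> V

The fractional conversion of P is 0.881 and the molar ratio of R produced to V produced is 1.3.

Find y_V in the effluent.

0.359

Conversion of P: P consumed = 0.881 × 318.1 = 280.2 mol = 2ξ₁ + 1ξ₂.
Selectivity: 1ξ₁ / (1ξ₂) = 1.3 → ξ₁ = 1.3 ξ₂.
Substitute: (2·1.3 + 1) ξ₂ = 280.2 → ξ₂ = 77.85 mol, ξ₁ = 101.2 mol.
Outlet amounts (n = n₀ + Σ ν·ξ):
  P: 318.1 − 2(101.2) − 1(77.85) = 37.85
  R: 0 + 1(101.2) = 101.2
  V: 0 + 1(77.85) = 77.85
Total out = 216.9 mol; y_V = 77.85 / 216.9 = 0.3589.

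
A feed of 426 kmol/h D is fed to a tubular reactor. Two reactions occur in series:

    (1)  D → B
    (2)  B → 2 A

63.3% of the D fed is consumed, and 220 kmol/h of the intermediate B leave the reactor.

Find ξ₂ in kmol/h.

ξ₂ = 49.7 kmol/h

Conversion of D: D consumed = 1ξ₁ = 0.633 × 426 → ξ₁ = 269.7 kmol/h.
B balance: n_B = 0 + 1ξ₁ − 1ξ₂ = 220 → ξ₂ = (1·269.7 − 220)/1 = 49.66 kmol/h.
Outlet amounts (n = n₀ + Σ ν·ξ):
  D: 426 − 1(269.7) = 156.3
  B: 0 + 1(269.7) − 1(49.66) = 220
  A: 0 + 2(49.66) = 99.32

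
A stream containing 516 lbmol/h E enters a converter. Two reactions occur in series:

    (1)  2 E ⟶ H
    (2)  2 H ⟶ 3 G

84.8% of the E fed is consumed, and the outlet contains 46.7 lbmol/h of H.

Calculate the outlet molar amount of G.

258 lbmol/h

Conversion of E: E consumed = 2ξ₁ = 0.848 × 516 → ξ₁ = 218.8 lbmol/h.
H balance: n_H = 0 + 1ξ₁ − 2ξ₂ = 46.7 → ξ₂ = (1·218.8 − 46.7)/2 = 86.04 lbmol/h.
Outlet amounts (n = n₀ + Σ ν·ξ):
  E: 516 − 2(218.8) = 78.43
  H: 0 + 1(218.8) − 2(86.04) = 46.7
  G: 0 + 3(86.04) = 258.1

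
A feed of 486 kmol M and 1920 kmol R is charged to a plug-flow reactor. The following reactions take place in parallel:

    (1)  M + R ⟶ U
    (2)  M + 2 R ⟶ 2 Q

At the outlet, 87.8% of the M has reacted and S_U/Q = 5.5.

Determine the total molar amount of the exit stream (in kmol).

1980 kmol

Conversion of M: M consumed = 0.878 × 486 = 426.7 kmol = 1ξ₁ + 1ξ₂.
Selectivity: 1ξ₁ / (2ξ₂) = 5.5 → ξ₁ = 11 ξ₂.
Substitute: (1·11 + 1) ξ₂ = 426.7 → ξ₂ = 35.56 kmol, ξ₁ = 391.1 kmol.
Outlet amounts (n = n₀ + Σ ν·ξ):
  M: 486 − 1(391.1) − 1(35.56) = 59.29
  R: 1920 − 1(391.1) − 2(35.56) = 1458
  U: 0 + 1(391.1) = 391.1
  Q: 0 + 2(35.56) = 71.12
Total out = 59.29 + 1458 + 391.1 + 71.12 = 1979 kmol.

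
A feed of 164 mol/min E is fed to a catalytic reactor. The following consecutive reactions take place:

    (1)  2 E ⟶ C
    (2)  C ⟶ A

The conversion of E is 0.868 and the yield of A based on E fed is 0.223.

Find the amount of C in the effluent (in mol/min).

34.6 mol/min

Conversion of E: E consumed = 2ξ₁ = 0.868 × 164 → ξ₁ = 71.18 mol/min.
Yield of A: 1ξ₂ / 164 = 0.223 → ξ₂ = 36.57 mol/min.
Outlet amounts (n = n₀ + Σ ν·ξ):
  E: 164 − 2(71.18) = 21.65
  C: 0 + 1(71.18) − 1(36.57) = 34.6
  A: 0 + 1(36.57) = 36.57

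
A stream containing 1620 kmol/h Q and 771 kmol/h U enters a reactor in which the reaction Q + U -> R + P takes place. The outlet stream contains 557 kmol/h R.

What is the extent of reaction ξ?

ξ = 557 kmol/h

For R: n = n₀ + 1ξ → 557 = 0 + 1ξ, giving ξ = 557 kmol/h.
Outlet amounts (n = n₀ + ν ξ):
  Q: 1620 − 1(557) = 1063
  U: 771 − 1(557) = 214
  R: 0 + 1(557) = 557
  P: 0 + 1(557) = 557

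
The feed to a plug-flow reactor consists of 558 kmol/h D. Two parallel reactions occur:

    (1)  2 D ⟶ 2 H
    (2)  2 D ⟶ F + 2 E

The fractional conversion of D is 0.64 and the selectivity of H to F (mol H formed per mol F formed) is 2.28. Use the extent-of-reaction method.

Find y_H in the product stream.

0.297

Conversion of D: D consumed = 0.64 × 558 = 357.1 kmol/h = 2ξ₁ + 2ξ₂.
Selectivity: 2ξ₁ / (1ξ₂) = 2.28 → ξ₁ = 1.14 ξ₂.
Substitute: (2·1.14 + 2) ξ₂ = 357.1 → ξ₂ = 83.44 kmol/h, ξ₁ = 95.12 kmol/h.
Outlet amounts (n = n₀ + Σ ν·ξ):
  D: 558 − 2(95.12) − 2(83.44) = 200.9
  H: 0 + 2(95.12) = 190.2
  F: 0 + 1(83.44) = 83.44
  E: 0 + 2(83.44) = 166.9
Total out = 641.4 kmol/h; y_H = 190.2 / 641.4 = 0.2966.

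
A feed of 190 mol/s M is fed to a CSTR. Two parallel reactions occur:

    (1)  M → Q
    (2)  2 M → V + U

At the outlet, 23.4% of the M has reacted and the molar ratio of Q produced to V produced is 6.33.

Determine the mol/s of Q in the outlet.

Conversion of M: M consumed = 0.234 × 190 = 44.46 mol/s = 1ξ₁ + 2ξ₂.
Selectivity: 1ξ₁ / (1ξ₂) = 6.33 → ξ₁ = 6.33 ξ₂.
Substitute: (1·6.33 + 2) ξ₂ = 44.46 → ξ₂ = 5.337 mol/s, ξ₁ = 33.79 mol/s.
Outlet amounts (n = n₀ + Σ ν·ξ):
  M: 190 − 1(33.79) − 2(5.337) = 145.5
  Q: 0 + 1(33.79) = 33.79
  V: 0 + 1(5.337) = 5.337
  U: 0 + 1(5.337) = 5.337

33.8 mol/s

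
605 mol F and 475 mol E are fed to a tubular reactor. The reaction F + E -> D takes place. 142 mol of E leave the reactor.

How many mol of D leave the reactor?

For E: n = n₀ − 1ξ → 142 = 475 − 1ξ, giving ξ = 333 mol.
Outlet amounts (n = n₀ + ν ξ):
  F: 605 − 1(333) = 272
  E: 475 − 1(333) = 142
  D: 0 + 1(333) = 333

333 mol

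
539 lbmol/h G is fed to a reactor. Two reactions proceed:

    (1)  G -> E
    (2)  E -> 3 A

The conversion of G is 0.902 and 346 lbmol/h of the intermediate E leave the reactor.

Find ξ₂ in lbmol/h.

ξ₂ = 140 lbmol/h

Conversion of G: G consumed = 1ξ₁ = 0.902 × 539 → ξ₁ = 486.2 lbmol/h.
E balance: n_E = 0 + 1ξ₁ − 1ξ₂ = 346 → ξ₂ = (1·486.2 − 346)/1 = 140.2 lbmol/h.
Outlet amounts (n = n₀ + Σ ν·ξ):
  G: 539 − 1(486.2) = 52.82
  E: 0 + 1(486.2) − 1(140.2) = 346
  A: 0 + 3(140.2) = 420.5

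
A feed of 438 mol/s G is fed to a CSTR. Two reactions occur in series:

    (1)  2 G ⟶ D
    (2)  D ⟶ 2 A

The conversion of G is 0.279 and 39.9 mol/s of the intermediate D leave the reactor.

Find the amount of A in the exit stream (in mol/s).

42.4 mol/s

Conversion of G: G consumed = 2ξ₁ = 0.279 × 438 → ξ₁ = 61.1 mol/s.
D balance: n_D = 0 + 1ξ₁ − 1ξ₂ = 39.9 → ξ₂ = (1·61.1 − 39.9)/1 = 21.2 mol/s.
Outlet amounts (n = n₀ + Σ ν·ξ):
  G: 438 − 2(61.1) = 315.8
  D: 0 + 1(61.1) − 1(21.2) = 39.9
  A: 0 + 2(21.2) = 42.4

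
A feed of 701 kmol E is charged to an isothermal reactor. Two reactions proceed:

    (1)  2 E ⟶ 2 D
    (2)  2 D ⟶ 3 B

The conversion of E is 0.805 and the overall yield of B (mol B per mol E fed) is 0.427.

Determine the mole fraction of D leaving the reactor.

0.456

Conversion of E: E consumed = 2ξ₁ = 0.805 × 701 → ξ₁ = 282.2 kmol.
Yield of B: 3ξ₂ / 701 = 0.427 → ξ₂ = 99.78 kmol.
Outlet amounts (n = n₀ + Σ ν·ξ):
  E: 701 − 2(282.2) = 136.7
  D: 0 + 2(282.2) − 2(99.78) = 364.8
  B: 0 + 3(99.78) = 299.3
Total out = 800.8 kmol; y_D = 364.8 / 800.8 = 0.4555.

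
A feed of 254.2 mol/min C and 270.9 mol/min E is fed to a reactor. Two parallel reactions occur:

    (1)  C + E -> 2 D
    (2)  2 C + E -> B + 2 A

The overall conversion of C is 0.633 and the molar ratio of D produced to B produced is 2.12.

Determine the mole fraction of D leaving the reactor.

Conversion of C: C consumed = 0.633 × 254.2 = 160.9 mol/min = 1ξ₁ + 2ξ₂.
Selectivity: 2ξ₁ / (1ξ₂) = 2.12 → ξ₁ = 1.06 ξ₂.
Substitute: (1·1.06 + 2) ξ₂ = 160.9 → ξ₂ = 52.58 mol/min, ξ₁ = 55.74 mol/min.
Outlet amounts (n = n₀ + Σ ν·ξ):
  C: 254.2 − 1(55.74) − 2(52.58) = 93.29
  E: 270.9 − 1(55.74) − 1(52.58) = 162.6
  D: 0 + 2(55.74) = 111.5
  B: 0 + 1(52.58) = 52.58
  A: 0 + 2(52.58) = 105.2
Total out = 525.1 mol/min; y_D = 111.5 / 525.1 = 0.2123.

0.212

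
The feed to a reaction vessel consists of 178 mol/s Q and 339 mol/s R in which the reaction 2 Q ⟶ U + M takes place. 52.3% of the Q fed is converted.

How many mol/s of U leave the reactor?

Q reacted = 0.523 × 178 = 93.09 mol/s; ν_Q = −2, so ξ = 93.09/2 = 46.55 mol/s.
Outlet amounts (n = n₀ + ν ξ):
  Q: 178 − 2(46.55) = 84.91
  U: 0 + 1(46.55) = 46.55
  M: 0 + 1(46.55) = 46.55
  R: 339 (inert)

46.5 mol/s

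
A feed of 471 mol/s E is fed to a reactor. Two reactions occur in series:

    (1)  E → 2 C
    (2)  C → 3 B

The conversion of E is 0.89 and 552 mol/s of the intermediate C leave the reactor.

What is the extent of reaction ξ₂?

ξ₂ = 286 mol/s

Conversion of E: E consumed = 1ξ₁ = 0.89 × 471 → ξ₁ = 419.2 mol/s.
C balance: n_C = 0 + 2ξ₁ − 1ξ₂ = 552 → ξ₂ = (2·419.2 − 552)/1 = 286.4 mol/s.
Outlet amounts (n = n₀ + Σ ν·ξ):
  E: 471 − 1(419.2) = 51.81
  C: 0 + 2(419.2) − 1(286.4) = 552
  B: 0 + 3(286.4) = 859.1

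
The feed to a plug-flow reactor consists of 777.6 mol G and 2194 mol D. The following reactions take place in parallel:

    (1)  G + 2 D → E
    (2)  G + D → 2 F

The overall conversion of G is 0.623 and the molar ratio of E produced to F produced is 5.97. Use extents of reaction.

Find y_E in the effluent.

0.215

Conversion of G: G consumed = 0.623 × 777.6 = 484.4 mol = 1ξ₁ + 1ξ₂.
Selectivity: 1ξ₁ / (2ξ₂) = 5.97 → ξ₁ = 11.94 ξ₂.
Substitute: (1·11.94 + 1) ξ₂ = 484.4 → ξ₂ = 37.44 mol, ξ₁ = 447 mol.
Outlet amounts (n = n₀ + Σ ν·ξ):
  G: 777.6 − 1(447) − 1(37.44) = 293.2
  D: 2194 − 2(447) − 1(37.44) = 1263
  E: 0 + 1(447) = 447
  F: 0 + 2(37.44) = 74.88
Total out = 2078 mol; y_E = 447 / 2078 = 0.2152.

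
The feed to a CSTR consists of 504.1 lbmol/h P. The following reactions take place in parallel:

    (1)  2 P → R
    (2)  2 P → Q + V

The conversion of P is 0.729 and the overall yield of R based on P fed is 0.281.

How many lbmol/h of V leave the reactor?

42.1 lbmol/h

Yield of R: 1ξ₁ / 504.1 = 0.281 → ξ₁ = 141.7 lbmol/h.
Conversion of P: 2ξ₁ + 2ξ₂ = 0.729 × 504.1 = 367.5 → ξ₂ = 42.09 lbmol/h.
Outlet amounts (n = n₀ + Σ ν·ξ):
  P: 504.1 − 2(141.7) − 2(42.09) = 136.6
  R: 0 + 1(141.7) = 141.7
  Q: 0 + 1(42.09) = 42.09
  V: 0 + 1(42.09) = 42.09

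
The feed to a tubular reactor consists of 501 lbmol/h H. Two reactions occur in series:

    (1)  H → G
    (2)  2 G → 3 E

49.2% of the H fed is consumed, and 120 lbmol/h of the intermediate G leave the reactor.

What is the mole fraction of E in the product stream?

0.336

Conversion of H: H consumed = 1ξ₁ = 0.492 × 501 → ξ₁ = 246.5 lbmol/h.
G balance: n_G = 0 + 1ξ₁ − 2ξ₂ = 120 → ξ₂ = (1·246.5 − 120)/2 = 63.25 lbmol/h.
Outlet amounts (n = n₀ + Σ ν·ξ):
  H: 501 − 1(246.5) = 254.5
  G: 0 + 1(246.5) − 2(63.25) = 120
  E: 0 + 3(63.25) = 189.7
Total out = 564.2 lbmol/h; y_E = 189.7 / 564.2 = 0.3363.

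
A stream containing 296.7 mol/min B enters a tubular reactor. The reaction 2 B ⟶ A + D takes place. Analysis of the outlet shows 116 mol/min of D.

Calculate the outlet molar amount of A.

For D: n = n₀ + 1ξ → 116 = 0 + 1ξ, giving ξ = 116 mol/min.
Outlet amounts (n = n₀ + ν ξ):
  B: 296.7 − 2(116) = 64.7
  A: 0 + 1(116) = 116
  D: 0 + 1(116) = 116

116 mol/min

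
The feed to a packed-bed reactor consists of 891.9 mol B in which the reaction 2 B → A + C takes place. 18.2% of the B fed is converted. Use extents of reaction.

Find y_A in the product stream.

0.091

B reacted = 0.182 × 891.9 = 162.3 mol; ν_B = −2, so ξ = 162.3/2 = 81.16 mol.
Outlet amounts (n = n₀ + ν ξ):
  B: 891.9 − 2(81.16) = 729.6
  A: 0 + 1(81.16) = 81.16
  C: 0 + 1(81.16) = 81.16
Total out = 891.9 mol; y_A = 81.16 / 891.9 = 0.091.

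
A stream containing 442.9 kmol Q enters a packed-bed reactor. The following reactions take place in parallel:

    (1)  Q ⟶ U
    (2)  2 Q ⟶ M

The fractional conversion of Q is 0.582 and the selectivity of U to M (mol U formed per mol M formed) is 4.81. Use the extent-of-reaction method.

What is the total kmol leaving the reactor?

405 kmol

Conversion of Q: Q consumed = 0.582 × 442.9 = 257.8 kmol = 1ξ₁ + 2ξ₂.
Selectivity: 1ξ₁ / (1ξ₂) = 4.81 → ξ₁ = 4.81 ξ₂.
Substitute: (1·4.81 + 2) ξ₂ = 257.8 → ξ₂ = 37.85 kmol, ξ₁ = 182.1 kmol.
Outlet amounts (n = n₀ + Σ ν·ξ):
  Q: 442.9 − 1(182.1) − 2(37.85) = 185.1
  U: 0 + 1(182.1) = 182.1
  M: 0 + 1(37.85) = 37.85
Total out = 185.1 + 182.1 + 37.85 = 405 kmol.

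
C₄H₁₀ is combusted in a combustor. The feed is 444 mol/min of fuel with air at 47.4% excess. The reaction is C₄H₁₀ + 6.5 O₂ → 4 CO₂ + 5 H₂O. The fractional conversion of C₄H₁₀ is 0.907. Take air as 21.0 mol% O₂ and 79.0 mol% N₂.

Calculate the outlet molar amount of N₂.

Stoichiometric O₂ = 6.5 × 444 = 2886 mol/min; O₂ fed = 2886 × 1.474 = 4254 mol/min.
N₂ fed = 4254 × 79/21 = 16000 mol/min.
Fuel reacted = 0.907 × 444 → ξ = 402.7 mol/min.
Outlet (n = n₀ + ν ξ):
  C₄H₁₀: 444 − 1(402.7) = 41.29
  O₂: 4254 − 6.5(402.7) = 1636
  N₂: 16000 (inert)
  CO₂: 0 + 4(402.7) = 1611
  H₂O: 0 + 5(402.7) = 2014

16000 mol/min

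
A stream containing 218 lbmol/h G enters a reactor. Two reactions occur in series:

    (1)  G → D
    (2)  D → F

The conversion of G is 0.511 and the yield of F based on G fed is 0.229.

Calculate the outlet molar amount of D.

Conversion of G: G consumed = 1ξ₁ = 0.511 × 218 → ξ₁ = 111.4 lbmol/h.
Yield of F: 1ξ₂ / 218 = 0.229 → ξ₂ = 49.92 lbmol/h.
Outlet amounts (n = n₀ + Σ ν·ξ):
  G: 218 − 1(111.4) = 106.6
  D: 0 + 1(111.4) − 1(49.92) = 61.48
  F: 0 + 1(49.92) = 49.92

61.5 lbmol/h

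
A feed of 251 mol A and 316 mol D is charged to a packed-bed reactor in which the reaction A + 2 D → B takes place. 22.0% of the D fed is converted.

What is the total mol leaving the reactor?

497 mol

D reacted = 0.22 × 316 = 69.52 mol; ν_D = −2, so ξ = 69.52/2 = 34.76 mol.
Outlet amounts (n = n₀ + ν ξ):
  A: 251 − 1(34.76) = 216.2
  D: 316 − 2(34.76) = 246.5
  B: 0 + 1(34.76) = 34.76
Total out = 216.2 + 246.5 + 34.76 = 497.5 mol.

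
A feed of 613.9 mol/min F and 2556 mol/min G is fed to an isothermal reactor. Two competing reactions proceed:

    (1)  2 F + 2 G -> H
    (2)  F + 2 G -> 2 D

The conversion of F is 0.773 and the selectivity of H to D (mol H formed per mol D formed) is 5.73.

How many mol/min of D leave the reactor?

39.7 mol/min

Conversion of F: F consumed = 0.773 × 613.9 = 474.5 mol/min = 2ξ₁ + 1ξ₂.
Selectivity: 1ξ₁ / (2ξ₂) = 5.73 → ξ₁ = 11.46 ξ₂.
Substitute: (2·11.46 + 1) ξ₂ = 474.5 → ξ₂ = 19.84 mol/min, ξ₁ = 227.4 mol/min.
Outlet amounts (n = n₀ + Σ ν·ξ):
  F: 613.9 − 2(227.4) − 1(19.84) = 139.4
  G: 2556 − 2(227.4) − 2(19.84) = 2062
  H: 0 + 1(227.4) = 227.4
  D: 0 + 2(19.84) = 39.68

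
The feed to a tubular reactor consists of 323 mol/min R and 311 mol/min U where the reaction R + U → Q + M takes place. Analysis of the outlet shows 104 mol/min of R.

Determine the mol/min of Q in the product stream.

For R: n = n₀ − 1ξ → 104 = 323 − 1ξ, giving ξ = 219 mol/min.
Outlet amounts (n = n₀ + ν ξ):
  R: 323 − 1(219) = 104
  U: 311 − 1(219) = 92
  Q: 0 + 1(219) = 219
  M: 0 + 1(219) = 219

219 mol/min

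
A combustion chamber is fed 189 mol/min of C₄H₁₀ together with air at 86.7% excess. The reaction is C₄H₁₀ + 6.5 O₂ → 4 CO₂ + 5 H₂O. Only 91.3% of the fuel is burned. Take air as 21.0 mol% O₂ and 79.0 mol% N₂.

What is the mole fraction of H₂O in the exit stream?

0.0759

Stoichiometric O₂ = 6.5 × 189 = 1228 mol/min; O₂ fed = 1228 × 1.867 = 2294 mol/min.
N₂ fed = 2294 × 79/21 = 8628 mol/min.
Fuel reacted = 0.913 × 189 → ξ = 172.6 mol/min.
Outlet (n = n₀ + ν ξ):
  C₄H₁₀: 189 − 1(172.6) = 16.44
  O₂: 2294 − 6.5(172.6) = 1172
  N₂: 8628 (inert)
  CO₂: 0 + 4(172.6) = 690.2
  H₂O: 0 + 5(172.6) = 862.8
Total out = 11370 mol/min; y_H₂O = 862.8 / 11370 = 0.07588.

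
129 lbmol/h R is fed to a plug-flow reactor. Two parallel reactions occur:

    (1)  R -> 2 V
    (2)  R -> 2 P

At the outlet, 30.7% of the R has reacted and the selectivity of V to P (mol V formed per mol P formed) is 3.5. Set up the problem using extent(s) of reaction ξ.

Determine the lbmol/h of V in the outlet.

Conversion of R: R consumed = 0.307 × 129 = 39.6 lbmol/h = 1ξ₁ + 1ξ₂.
Selectivity: 2ξ₁ / (2ξ₂) = 3.5 → ξ₁ = 3.5 ξ₂.
Substitute: (1·3.5 + 1) ξ₂ = 39.6 → ξ₂ = 8.801 lbmol/h, ξ₁ = 30.8 lbmol/h.
Outlet amounts (n = n₀ + Σ ν·ξ):
  R: 129 − 1(30.8) − 1(8.801) = 89.4
  V: 0 + 2(30.8) = 61.6
  P: 0 + 2(8.801) = 17.6

61.6 lbmol/h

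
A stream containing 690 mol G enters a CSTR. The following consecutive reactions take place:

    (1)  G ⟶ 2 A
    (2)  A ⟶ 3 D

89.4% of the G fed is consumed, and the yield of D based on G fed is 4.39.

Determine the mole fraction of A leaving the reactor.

0.0673

Conversion of G: G consumed = 1ξ₁ = 0.894 × 690 → ξ₁ = 616.9 mol.
Yield of D: 3ξ₂ / 690 = 4.39 → ξ₂ = 1010 mol.
Outlet amounts (n = n₀ + Σ ν·ξ):
  G: 690 − 1(616.9) = 73.14
  A: 0 + 2(616.9) − 1(1010) = 224
  D: 0 + 3(1010) = 3029
Total out = 3326 mol; y_A = 224 / 3326 = 0.06735.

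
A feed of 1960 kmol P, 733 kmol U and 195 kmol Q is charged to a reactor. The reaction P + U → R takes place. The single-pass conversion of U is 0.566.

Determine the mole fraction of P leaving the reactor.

0.625

U reacted = 0.566 × 733 = 414.9 kmol; ν_U = −1, so ξ = 414.9/1 = 414.9 kmol.
Outlet amounts (n = n₀ + ν ξ):
  P: 1960 − 1(414.9) = 1545
  U: 733 − 1(414.9) = 318.1
  R: 0 + 1(414.9) = 414.9
  Q: 195 (inert)
Total out = 2473 kmol; y_P = 1545 / 2473 = 0.6248.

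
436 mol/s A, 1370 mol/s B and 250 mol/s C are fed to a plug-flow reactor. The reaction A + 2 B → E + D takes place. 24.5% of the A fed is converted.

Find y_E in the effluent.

0.0548

A reacted = 0.245 × 436 = 106.8 mol/s; ν_A = −1, so ξ = 106.8/1 = 106.8 mol/s.
Outlet amounts (n = n₀ + ν ξ):
  A: 436 − 1(106.8) = 329.2
  B: 1370 − 2(106.8) = 1156
  E: 0 + 1(106.8) = 106.8
  D: 0 + 1(106.8) = 106.8
  C: 250 (inert)
Total out = 1949 mol/s; y_E = 106.8 / 1949 = 0.0548.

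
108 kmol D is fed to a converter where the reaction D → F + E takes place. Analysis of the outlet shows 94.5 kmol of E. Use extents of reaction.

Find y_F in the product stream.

0.467

For E: n = n₀ + 1ξ → 94.5 = 0 + 1ξ, giving ξ = 94.5 kmol.
Outlet amounts (n = n₀ + ν ξ):
  D: 108 − 1(94.5) = 13.5
  F: 0 + 1(94.5) = 94.5
  E: 0 + 1(94.5) = 94.5
Total out = 202.5 kmol; y_F = 94.5 / 202.5 = 0.4667.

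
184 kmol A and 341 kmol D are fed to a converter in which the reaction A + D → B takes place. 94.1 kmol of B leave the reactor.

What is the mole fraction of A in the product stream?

For B: n = n₀ + 1ξ → 94.1 = 0 + 1ξ, giving ξ = 94.1 kmol.
Outlet amounts (n = n₀ + ν ξ):
  A: 184 − 1(94.1) = 89.9
  D: 341 − 1(94.1) = 246.9
  B: 0 + 1(94.1) = 94.1
Total out = 430.9 kmol; y_A = 89.9 / 430.9 = 0.2086.

0.209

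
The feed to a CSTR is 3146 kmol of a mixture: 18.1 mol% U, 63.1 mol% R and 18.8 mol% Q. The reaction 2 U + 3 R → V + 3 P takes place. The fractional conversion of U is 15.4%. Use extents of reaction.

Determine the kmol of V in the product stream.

43.8 kmol

U reacted = 0.154 × 569.4 = 87.69 kmol; ν_U = −2, so ξ = 87.69/2 = 43.85 kmol.
Outlet amounts (n = n₀ + ν ξ):
  U: 569.4 − 2(43.85) = 481.7
  R: 1985 − 3(43.85) = 1854
  V: 0 + 1(43.85) = 43.85
  P: 0 + 3(43.85) = 131.5
  Q: 591.4 (inert)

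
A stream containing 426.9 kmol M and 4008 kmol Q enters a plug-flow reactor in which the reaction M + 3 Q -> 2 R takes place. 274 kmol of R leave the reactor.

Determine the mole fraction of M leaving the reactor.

0.0697

For R: n = n₀ + 2ξ → 274 = 0 + 2ξ, giving ξ = 137 kmol.
Outlet amounts (n = n₀ + ν ξ):
  M: 426.9 − 1(137) = 289.9
  Q: 4008 − 3(137) = 3597
  R: 0 + 2(137) = 274
Total out = 4161 kmol; y_M = 289.9 / 4161 = 0.06967.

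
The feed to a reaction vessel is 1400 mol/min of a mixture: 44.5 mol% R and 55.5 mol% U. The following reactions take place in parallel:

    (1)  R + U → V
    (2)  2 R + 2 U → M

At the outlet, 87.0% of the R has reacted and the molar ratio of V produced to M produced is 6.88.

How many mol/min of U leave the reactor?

Conversion of R: R consumed = 0.87 × 623 = 542 mol/min = 1ξ₁ + 2ξ₂.
Selectivity: 1ξ₁ / (1ξ₂) = 6.88 → ξ₁ = 6.88 ξ₂.
Substitute: (1·6.88 + 2) ξ₂ = 542 → ξ₂ = 61.04 mol/min, ξ₁ = 419.9 mol/min.
Outlet amounts (n = n₀ + Σ ν·ξ):
  R: 623 − 1(419.9) − 2(61.04) = 80.99
  U: 777 − 1(419.9) − 2(61.04) = 235
  V: 0 + 1(419.9) = 419.9
  M: 0 + 1(61.04) = 61.04

235 mol/min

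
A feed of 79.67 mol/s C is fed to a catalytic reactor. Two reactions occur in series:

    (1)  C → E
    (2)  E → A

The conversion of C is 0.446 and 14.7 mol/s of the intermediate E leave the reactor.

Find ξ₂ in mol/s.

Conversion of C: C consumed = 1ξ₁ = 0.446 × 79.67 → ξ₁ = 35.53 mol/s.
E balance: n_E = 0 + 1ξ₁ − 1ξ₂ = 14.7 → ξ₂ = (1·35.53 − 14.7)/1 = 20.83 mol/s.
Outlet amounts (n = n₀ + Σ ν·ξ):
  C: 79.67 − 1(35.53) = 44.14
  E: 0 + 1(35.53) − 1(20.83) = 14.7
  A: 0 + 1(20.83) = 20.83

ξ₂ = 20.8 mol/s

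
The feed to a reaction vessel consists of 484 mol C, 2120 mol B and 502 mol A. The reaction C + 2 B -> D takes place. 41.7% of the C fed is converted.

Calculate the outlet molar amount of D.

202 mol

C reacted = 0.417 × 484 = 201.8 mol; ν_C = −1, so ξ = 201.8/1 = 201.8 mol.
Outlet amounts (n = n₀ + ν ξ):
  C: 484 − 1(201.8) = 282.2
  B: 2120 − 2(201.8) = 1716
  D: 0 + 1(201.8) = 201.8
  A: 502 (inert)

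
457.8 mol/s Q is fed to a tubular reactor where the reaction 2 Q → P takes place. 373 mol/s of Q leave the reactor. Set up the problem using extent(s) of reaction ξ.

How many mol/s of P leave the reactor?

For Q: n = n₀ − 2ξ → 373 = 457.8 − 2ξ, giving ξ = 42.4 mol/s.
Outlet amounts (n = n₀ + ν ξ):
  Q: 457.8 − 2(42.4) = 373
  P: 0 + 1(42.4) = 42.4

42.4 mol/s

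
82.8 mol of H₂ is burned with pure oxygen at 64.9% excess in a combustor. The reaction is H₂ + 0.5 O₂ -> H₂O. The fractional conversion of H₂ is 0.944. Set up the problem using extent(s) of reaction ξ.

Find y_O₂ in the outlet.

0.261

Stoichiometric O₂ = 0.5 × 82.8 = 41.4 mol; O₂ fed = 41.4 × 1.649 = 68.27 mol.
Fuel reacted = 0.944 × 82.8 → ξ = 78.16 mol.
Outlet (n = n₀ + ν ξ):
  H₂: 82.8 − 1(78.16) = 4.637
  O₂: 68.27 − 0.5(78.16) = 29.19
  H₂O: 0 + 1(78.16) = 78.16
Total out = 112 mol; y_O₂ = 29.19 / 112 = 0.2606.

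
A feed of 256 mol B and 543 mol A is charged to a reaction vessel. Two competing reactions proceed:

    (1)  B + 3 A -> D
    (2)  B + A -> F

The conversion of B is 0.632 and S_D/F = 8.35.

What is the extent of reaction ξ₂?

Conversion of B: B consumed = 0.632 × 256 = 161.8 mol = 1ξ₁ + 1ξ₂.
Selectivity: 1ξ₁ / (1ξ₂) = 8.35 → ξ₁ = 8.35 ξ₂.
Substitute: (1·8.35 + 1) ξ₂ = 161.8 → ξ₂ = 17.3 mol, ξ₁ = 144.5 mol.
Outlet amounts (n = n₀ + Σ ν·ξ):
  B: 256 − 1(144.5) − 1(17.3) = 94.21
  A: 543 − 3(144.5) − 1(17.3) = 92.23
  D: 0 + 1(144.5) = 144.5
  F: 0 + 1(17.3) = 17.3

ξ₂ = 17.3 mol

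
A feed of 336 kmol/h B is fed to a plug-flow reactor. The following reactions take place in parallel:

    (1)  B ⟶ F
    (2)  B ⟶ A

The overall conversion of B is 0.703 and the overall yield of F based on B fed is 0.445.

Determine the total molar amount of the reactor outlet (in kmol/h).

336 kmol/h

Yield of F: 1ξ₁ / 336 = 0.445 → ξ₁ = 149.5 kmol/h.
Conversion of B: 1ξ₁ + 1ξ₂ = 0.703 × 336 = 236.2 → ξ₂ = 86.69 kmol/h.
Outlet amounts (n = n₀ + Σ ν·ξ):
  B: 336 − 1(149.5) − 1(86.69) = 99.79
  F: 0 + 1(149.5) = 149.5
  A: 0 + 1(86.69) = 86.69
Total out = 99.79 + 149.5 + 86.69 = 336 kmol/h.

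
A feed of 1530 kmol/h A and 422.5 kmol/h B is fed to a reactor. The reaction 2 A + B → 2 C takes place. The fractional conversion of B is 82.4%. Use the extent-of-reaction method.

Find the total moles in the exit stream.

1600 kmol/h

B reacted = 0.824 × 422.5 = 348.1 kmol/h; ν_B = −1, so ξ = 348.1/1 = 348.1 kmol/h.
Outlet amounts (n = n₀ + ν ξ):
  A: 1530 − 2(348.1) = 833.7
  B: 422.5 − 1(348.1) = 74.36
  C: 0 + 2(348.1) = 696.3
Total out = 833.7 + 74.36 + 696.3 = 1604 kmol/h.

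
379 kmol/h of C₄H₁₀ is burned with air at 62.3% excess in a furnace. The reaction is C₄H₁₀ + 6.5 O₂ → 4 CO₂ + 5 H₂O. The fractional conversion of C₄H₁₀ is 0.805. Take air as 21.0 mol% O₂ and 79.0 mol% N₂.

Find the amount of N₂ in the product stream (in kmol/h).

15000 kmol/h

Stoichiometric O₂ = 6.5 × 379 = 2464 kmol/h; O₂ fed = 2464 × 1.623 = 3998 kmol/h.
N₂ fed = 3998 × 79/21 = 15040 kmol/h.
Fuel reacted = 0.805 × 379 → ξ = 305.1 kmol/h.
Outlet (n = n₀ + ν ξ):
  C₄H₁₀: 379 − 1(305.1) = 73.9
  O₂: 3998 − 6.5(305.1) = 2015
  N₂: 15040 (inert)
  CO₂: 0 + 4(305.1) = 1220
  H₂O: 0 + 5(305.1) = 1525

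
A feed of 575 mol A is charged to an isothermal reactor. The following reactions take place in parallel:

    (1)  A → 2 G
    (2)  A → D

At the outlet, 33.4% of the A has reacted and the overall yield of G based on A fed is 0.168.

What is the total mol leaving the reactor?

Yield of G: 2ξ₁ / 575 = 0.168 → ξ₁ = 48.3 mol.
Conversion of A: 1ξ₁ + 1ξ₂ = 0.334 × 575 = 192.1 → ξ₂ = 143.8 mol.
Outlet amounts (n = n₀ + Σ ν·ξ):
  A: 575 − 1(48.3) − 1(143.8) = 382.9
  G: 0 + 2(48.3) = 96.6
  D: 0 + 1(143.8) = 143.8
Total out = 382.9 + 96.6 + 143.8 = 623.3 mol.

623 mol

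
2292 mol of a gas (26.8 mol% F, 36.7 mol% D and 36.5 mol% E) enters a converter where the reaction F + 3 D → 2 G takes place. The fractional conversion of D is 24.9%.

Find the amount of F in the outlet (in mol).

544 mol

D reacted = 0.249 × 841.2 = 209.4 mol; ν_D = −3, so ξ = 209.4/3 = 69.82 mol.
Outlet amounts (n = n₀ + ν ξ):
  F: 614.3 − 1(69.82) = 544.4
  D: 841.2 − 3(69.82) = 631.7
  G: 0 + 2(69.82) = 139.6
  E: 836.6 (inert)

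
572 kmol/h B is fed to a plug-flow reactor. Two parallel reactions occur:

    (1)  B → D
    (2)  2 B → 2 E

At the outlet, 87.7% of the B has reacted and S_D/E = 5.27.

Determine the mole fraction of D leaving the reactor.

0.737

Conversion of B: B consumed = 0.877 × 572 = 501.6 kmol/h = 1ξ₁ + 2ξ₂.
Selectivity: 1ξ₁ / (2ξ₂) = 5.27 → ξ₁ = 10.54 ξ₂.
Substitute: (1·10.54 + 2) ξ₂ = 501.6 → ξ₂ = 40 kmol/h, ξ₁ = 421.6 kmol/h.
Outlet amounts (n = n₀ + Σ ν·ξ):
  B: 572 − 1(421.6) − 2(40) = 70.36
  D: 0 + 1(421.6) = 421.6
  E: 0 + 2(40) = 80.01
Total out = 572 kmol/h; y_D = 421.6 / 572 = 0.7371.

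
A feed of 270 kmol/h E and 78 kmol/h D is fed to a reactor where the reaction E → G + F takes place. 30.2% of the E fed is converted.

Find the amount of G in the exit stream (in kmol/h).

E reacted = 0.302 × 270 = 81.54 kmol/h; ν_E = −1, so ξ = 81.54/1 = 81.54 kmol/h.
Outlet amounts (n = n₀ + ν ξ):
  E: 270 − 1(81.54) = 188.5
  G: 0 + 1(81.54) = 81.54
  F: 0 + 1(81.54) = 81.54
  D: 78 (inert)

81.5 kmol/h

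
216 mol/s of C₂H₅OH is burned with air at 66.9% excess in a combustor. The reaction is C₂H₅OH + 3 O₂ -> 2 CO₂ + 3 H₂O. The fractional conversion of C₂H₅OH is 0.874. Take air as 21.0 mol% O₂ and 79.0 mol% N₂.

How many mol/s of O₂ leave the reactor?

Stoichiometric O₂ = 3 × 216 = 648 mol/s; O₂ fed = 648 × 1.669 = 1082 mol/s.
N₂ fed = 1082 × 79/21 = 4069 mol/s.
Fuel reacted = 0.874 × 216 → ξ = 188.8 mol/s.
Outlet (n = n₀ + ν ξ):
  C₂H₅OH: 216 − 1(188.8) = 27.22
  O₂: 1082 − 3(188.8) = 515.2
  N₂: 4069 (inert)
  CO₂: 0 + 2(188.8) = 377.6
  H₂O: 0 + 3(188.8) = 566.4

515 mol/s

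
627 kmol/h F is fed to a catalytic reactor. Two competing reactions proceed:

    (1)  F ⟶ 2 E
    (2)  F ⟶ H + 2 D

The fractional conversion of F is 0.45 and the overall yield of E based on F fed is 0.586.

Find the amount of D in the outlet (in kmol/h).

197 kmol/h

Yield of E: 2ξ₁ / 627 = 0.586 → ξ₁ = 183.7 kmol/h.
Conversion of F: 1ξ₁ + 1ξ₂ = 0.45 × 627 = 282.2 → ξ₂ = 98.44 kmol/h.
Outlet amounts (n = n₀ + Σ ν·ξ):
  F: 627 − 1(183.7) − 1(98.44) = 344.8
  E: 0 + 2(183.7) = 367.4
  H: 0 + 1(98.44) = 98.44
  D: 0 + 2(98.44) = 196.9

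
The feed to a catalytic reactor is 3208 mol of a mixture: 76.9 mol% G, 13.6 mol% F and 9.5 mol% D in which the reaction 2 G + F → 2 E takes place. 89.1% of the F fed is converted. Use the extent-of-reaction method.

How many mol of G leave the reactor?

1690 mol

F reacted = 0.891 × 436.3 = 388.7 mol; ν_F = −1, so ξ = 388.7/1 = 388.7 mol.
Outlet amounts (n = n₀ + ν ξ):
  G: 2467 − 2(388.7) = 1689
  F: 436.3 − 1(388.7) = 47.56
  E: 0 + 2(388.7) = 777.5
  D: 304.8 (inert)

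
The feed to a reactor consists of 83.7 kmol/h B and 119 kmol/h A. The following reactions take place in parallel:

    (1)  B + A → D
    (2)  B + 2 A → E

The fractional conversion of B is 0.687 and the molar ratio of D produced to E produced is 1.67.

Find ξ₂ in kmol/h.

Conversion of B: B consumed = 0.687 × 83.7 = 57.5 kmol/h = 1ξ₁ + 1ξ₂.
Selectivity: 1ξ₁ / (1ξ₂) = 1.67 → ξ₁ = 1.67 ξ₂.
Substitute: (1·1.67 + 1) ξ₂ = 57.5 → ξ₂ = 21.54 kmol/h, ξ₁ = 35.97 kmol/h.
Outlet amounts (n = n₀ + Σ ν·ξ):
  B: 83.7 − 1(35.97) − 1(21.54) = 26.2
  A: 119 − 1(35.97) − 2(21.54) = 39.96
  D: 0 + 1(35.97) = 35.97
  E: 0 + 1(21.54) = 21.54

ξ₂ = 21.5 kmol/h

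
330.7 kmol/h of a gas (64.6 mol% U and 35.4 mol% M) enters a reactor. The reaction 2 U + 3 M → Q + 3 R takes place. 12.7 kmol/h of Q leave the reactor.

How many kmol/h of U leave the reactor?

188 kmol/h

For Q: n = n₀ + 1ξ → 12.7 = 0 + 1ξ, giving ξ = 12.7 kmol/h.
Outlet amounts (n = n₀ + ν ξ):
  U: 213.6 − 2(12.7) = 188.2
  M: 117.1 − 3(12.7) = 78.97
  Q: 0 + 1(12.7) = 12.7
  R: 0 + 3(12.7) = 38.1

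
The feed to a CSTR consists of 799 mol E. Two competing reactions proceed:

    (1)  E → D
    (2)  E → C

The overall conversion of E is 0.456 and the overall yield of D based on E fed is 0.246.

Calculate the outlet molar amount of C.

Yield of D: 1ξ₁ / 799 = 0.246 → ξ₁ = 196.6 mol.
Conversion of E: 1ξ₁ + 1ξ₂ = 0.456 × 799 = 364.3 → ξ₂ = 167.8 mol.
Outlet amounts (n = n₀ + Σ ν·ξ):
  E: 799 − 1(196.6) − 1(167.8) = 434.7
  D: 0 + 1(196.6) = 196.6
  C: 0 + 1(167.8) = 167.8

168 mol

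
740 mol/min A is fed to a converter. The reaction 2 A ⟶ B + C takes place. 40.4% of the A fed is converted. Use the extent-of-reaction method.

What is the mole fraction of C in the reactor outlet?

A reacted = 0.404 × 740 = 299 mol/min; ν_A = −2, so ξ = 299/2 = 149.5 mol/min.
Outlet amounts (n = n₀ + ν ξ):
  A: 740 − 2(149.5) = 441
  B: 0 + 1(149.5) = 149.5
  C: 0 + 1(149.5) = 149.5
Total out = 740 mol/min; y_C = 149.5 / 740 = 0.202.

0.202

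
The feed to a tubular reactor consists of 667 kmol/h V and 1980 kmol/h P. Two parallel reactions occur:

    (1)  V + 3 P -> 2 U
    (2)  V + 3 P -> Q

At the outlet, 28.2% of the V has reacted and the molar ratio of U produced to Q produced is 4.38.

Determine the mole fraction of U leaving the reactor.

Conversion of V: V consumed = 0.282 × 667 = 188.1 kmol/h = 1ξ₁ + 1ξ₂.
Selectivity: 2ξ₁ / (1ξ₂) = 4.38 → ξ₁ = 2.19 ξ₂.
Substitute: (1·2.19 + 1) ξ₂ = 188.1 → ξ₂ = 58.96 kmol/h, ξ₁ = 129.1 kmol/h.
Outlet amounts (n = n₀ + Σ ν·ξ):
  V: 667 − 1(129.1) − 1(58.96) = 478.9
  P: 1980 − 3(129.1) − 3(58.96) = 1416
  U: 0 + 2(129.1) = 258.3
  Q: 0 + 1(58.96) = 58.96
Total out = 2212 kmol/h; y_U = 258.3 / 2212 = 0.1168.

0.117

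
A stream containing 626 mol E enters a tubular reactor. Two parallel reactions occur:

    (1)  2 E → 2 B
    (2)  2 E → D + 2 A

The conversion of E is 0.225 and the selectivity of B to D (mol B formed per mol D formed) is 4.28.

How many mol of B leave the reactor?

Conversion of E: E consumed = 0.225 × 626 = 140.8 mol = 2ξ₁ + 2ξ₂.
Selectivity: 2ξ₁ / (1ξ₂) = 4.28 → ξ₁ = 2.14 ξ₂.
Substitute: (2·2.14 + 2) ξ₂ = 140.8 → ξ₂ = 22.43 mol, ξ₁ = 48 mol.
Outlet amounts (n = n₀ + Σ ν·ξ):
  E: 626 − 2(48) − 2(22.43) = 485.1
  B: 0 + 2(48) = 95.99
  D: 0 + 1(22.43) = 22.43
  A: 0 + 2(22.43) = 44.86

96 mol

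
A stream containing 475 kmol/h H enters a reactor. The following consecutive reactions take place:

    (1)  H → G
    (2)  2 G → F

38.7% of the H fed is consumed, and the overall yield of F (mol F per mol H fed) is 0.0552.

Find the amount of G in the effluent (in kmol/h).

131 kmol/h

Conversion of H: H consumed = 1ξ₁ = 0.387 × 475 → ξ₁ = 183.8 kmol/h.
Yield of F: 1ξ₂ / 475 = 0.0552 → ξ₂ = 26.22 kmol/h.
Outlet amounts (n = n₀ + Σ ν·ξ):
  H: 475 − 1(183.8) = 291.2
  G: 0 + 1(183.8) − 2(26.22) = 131.4
  F: 0 + 1(26.22) = 26.22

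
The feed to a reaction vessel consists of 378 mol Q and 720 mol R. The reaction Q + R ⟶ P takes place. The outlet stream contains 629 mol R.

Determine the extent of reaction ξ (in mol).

For R: n = n₀ − 1ξ → 629 = 720 − 1ξ, giving ξ = 91 mol.
Outlet amounts (n = n₀ + ν ξ):
  Q: 378 − 1(91) = 287
  R: 720 − 1(91) = 629
  P: 0 + 1(91) = 91

ξ = 91 mol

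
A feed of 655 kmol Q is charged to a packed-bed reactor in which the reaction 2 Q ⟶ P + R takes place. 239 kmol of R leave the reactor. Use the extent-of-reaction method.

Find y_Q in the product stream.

0.27

For R: n = n₀ + 1ξ → 239 = 0 + 1ξ, giving ξ = 239 kmol.
Outlet amounts (n = n₀ + ν ξ):
  Q: 655 − 2(239) = 177
  P: 0 + 1(239) = 239
  R: 0 + 1(239) = 239
Total out = 655 kmol; y_Q = 177 / 655 = 0.2702.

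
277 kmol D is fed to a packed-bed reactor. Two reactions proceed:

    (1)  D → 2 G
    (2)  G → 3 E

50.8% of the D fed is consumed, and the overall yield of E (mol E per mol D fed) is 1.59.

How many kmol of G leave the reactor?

Conversion of D: D consumed = 1ξ₁ = 0.508 × 277 → ξ₁ = 140.7 kmol.
Yield of E: 3ξ₂ / 277 = 1.59 → ξ₂ = 146.8 kmol.
Outlet amounts (n = n₀ + Σ ν·ξ):
  D: 277 − 1(140.7) = 136.3
  G: 0 + 2(140.7) − 1(146.8) = 134.6
  E: 0 + 3(146.8) = 440.4

135 kmol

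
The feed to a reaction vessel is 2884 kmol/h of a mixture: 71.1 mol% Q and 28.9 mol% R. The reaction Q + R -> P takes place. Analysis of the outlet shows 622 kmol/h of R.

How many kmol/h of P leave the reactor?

For R: n = n₀ − 1ξ → 622 = 833.5 − 1ξ, giving ξ = 211.5 kmol/h.
Outlet amounts (n = n₀ + ν ξ):
  Q: 2051 − 1(211.5) = 1839
  R: 833.5 − 1(211.5) = 622
  P: 0 + 1(211.5) = 211.5

211 kmol/h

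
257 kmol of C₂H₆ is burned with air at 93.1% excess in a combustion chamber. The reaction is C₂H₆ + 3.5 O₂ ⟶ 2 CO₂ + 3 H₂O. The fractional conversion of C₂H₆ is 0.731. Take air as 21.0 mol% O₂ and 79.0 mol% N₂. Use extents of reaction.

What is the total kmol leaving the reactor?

8620 kmol

Stoichiometric O₂ = 3.5 × 257 = 899.5 kmol; O₂ fed = 899.5 × 1.931 = 1737 kmol.
N₂ fed = 1737 × 79/21 = 6534 kmol.
Fuel reacted = 0.731 × 257 → ξ = 187.9 kmol.
Outlet (n = n₀ + ν ξ):
  C₂H₆: 257 − 1(187.9) = 69.13
  O₂: 1737 − 3.5(187.9) = 1079
  N₂: 6534 (inert)
  CO₂: 0 + 2(187.9) = 375.7
  H₂O: 0 + 3(187.9) = 563.6
Total out = 69.13 + 1079 + 6534 + 375.7 + 563.6 = 8622 kmol.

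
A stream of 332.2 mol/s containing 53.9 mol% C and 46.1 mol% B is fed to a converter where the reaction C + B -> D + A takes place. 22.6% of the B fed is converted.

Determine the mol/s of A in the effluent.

34.6 mol/s

B reacted = 0.226 × 153.1 = 34.61 mol/s; ν_B = −1, so ξ = 34.61/1 = 34.61 mol/s.
Outlet amounts (n = n₀ + ν ξ):
  C: 179.1 − 1(34.61) = 144.4
  B: 153.1 − 1(34.61) = 118.5
  D: 0 + 1(34.61) = 34.61
  A: 0 + 1(34.61) = 34.61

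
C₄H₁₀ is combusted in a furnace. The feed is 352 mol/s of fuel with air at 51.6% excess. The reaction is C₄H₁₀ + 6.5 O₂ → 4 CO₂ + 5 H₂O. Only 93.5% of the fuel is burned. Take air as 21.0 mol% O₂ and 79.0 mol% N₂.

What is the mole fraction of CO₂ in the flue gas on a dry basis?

Stoichiometric O₂ = 6.5 × 352 = 2288 mol/s; O₂ fed = 2288 × 1.516 = 3469 mol/s.
N₂ fed = 3469 × 79/21 = 13050 mol/s.
Fuel reacted = 0.935 × 352 → ξ = 329.1 mol/s.
Outlet (n = n₀ + ν ξ):
  C₄H₁₀: 352 − 1(329.1) = 22.88
  O₂: 3469 − 6.5(329.1) = 1329
  N₂: 13050 (inert)
  CO₂: 0 + 4(329.1) = 1316
  H₂O: 0 + 5(329.1) = 1646
Dry total = 15720 mol/s; y_CO₂ (dry) = 1316 / 15720 = 0.08376.

0.0838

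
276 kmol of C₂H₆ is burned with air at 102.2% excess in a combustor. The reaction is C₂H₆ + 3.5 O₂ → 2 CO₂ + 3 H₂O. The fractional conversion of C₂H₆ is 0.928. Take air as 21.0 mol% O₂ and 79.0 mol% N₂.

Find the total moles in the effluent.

9710 kmol

Stoichiometric O₂ = 3.5 × 276 = 966 kmol; O₂ fed = 966 × 2.022 = 1953 kmol.
N₂ fed = 1953 × 79/21 = 7348 kmol.
Fuel reacted = 0.928 × 276 → ξ = 256.1 kmol.
Outlet (n = n₀ + ν ξ):
  C₂H₆: 276 − 1(256.1) = 19.87
  O₂: 1953 − 3.5(256.1) = 1057
  N₂: 7348 (inert)
  CO₂: 0 + 2(256.1) = 512.3
  H₂O: 0 + 3(256.1) = 768.4
Total out = 19.87 + 1057 + 7348 + 512.3 + 768.4 = 9705 kmol.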